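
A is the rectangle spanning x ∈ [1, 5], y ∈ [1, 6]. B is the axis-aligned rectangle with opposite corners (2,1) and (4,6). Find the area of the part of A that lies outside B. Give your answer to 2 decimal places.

10.00

|A∩B|: x∈[2,4], y∈[1,6] → 2·5 = 10.
|A| = 20.
|A ∖ B| = |A| − |A∩B| = 20 − 10 = 10.00.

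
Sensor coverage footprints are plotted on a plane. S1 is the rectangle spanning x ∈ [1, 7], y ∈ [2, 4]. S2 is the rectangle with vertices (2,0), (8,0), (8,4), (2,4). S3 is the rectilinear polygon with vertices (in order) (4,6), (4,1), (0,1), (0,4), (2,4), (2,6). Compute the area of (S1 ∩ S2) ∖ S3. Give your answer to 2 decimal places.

|S1 ∩ S2| = 10.
|(S1 ∩ S2) ∩ S3| = 4.
|(S1 ∩ S2) ∖ S3| = 10 − 4 = 6.00.

6.00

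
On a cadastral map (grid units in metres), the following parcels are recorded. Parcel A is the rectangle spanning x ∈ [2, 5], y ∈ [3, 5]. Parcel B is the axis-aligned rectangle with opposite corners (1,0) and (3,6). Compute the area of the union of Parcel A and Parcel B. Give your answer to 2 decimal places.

16.00

By inclusion–exclusion:
Individual areas: |Parcel A| = 6, |Parcel B| = 12.
|Parcel A∩Parcel B|: x∈[2,3], y∈[3,5] → 1·2 = 2.
|Parcel A ∪ Parcel B| = 18 − 2 = 16.00.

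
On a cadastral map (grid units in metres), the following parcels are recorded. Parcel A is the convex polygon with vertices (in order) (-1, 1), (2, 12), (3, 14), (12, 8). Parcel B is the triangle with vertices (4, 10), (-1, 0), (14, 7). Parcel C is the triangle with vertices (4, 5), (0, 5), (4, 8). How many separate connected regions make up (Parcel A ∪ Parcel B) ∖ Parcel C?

1

(Parcel A ∪ Parcel B) ∖ Parcel C is a single connected region.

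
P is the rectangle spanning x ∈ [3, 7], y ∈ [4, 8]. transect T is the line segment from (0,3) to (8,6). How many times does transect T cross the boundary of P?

2

The segment meets the boundary at (7,5.625), (3,4.125).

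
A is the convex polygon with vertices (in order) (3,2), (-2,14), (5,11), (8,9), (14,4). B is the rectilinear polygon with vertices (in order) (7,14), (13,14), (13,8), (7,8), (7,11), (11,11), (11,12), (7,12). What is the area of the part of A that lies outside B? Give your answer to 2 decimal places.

|A| = 83.5, |A∩B| = 1.9333.
|A ∖ B| = |A| − |A∩B| = 83.5 − 1.9333 = 81.57.

81.57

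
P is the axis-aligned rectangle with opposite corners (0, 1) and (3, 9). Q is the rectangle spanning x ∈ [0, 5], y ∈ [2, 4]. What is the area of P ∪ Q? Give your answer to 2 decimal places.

By inclusion–exclusion:
Individual areas: |P| = 24, |Q| = 10.
|P∩Q|: x∈[0,3], y∈[2,4] → 3·2 = 6.
|P ∪ Q| = 34 − 6 = 28.00.

28.00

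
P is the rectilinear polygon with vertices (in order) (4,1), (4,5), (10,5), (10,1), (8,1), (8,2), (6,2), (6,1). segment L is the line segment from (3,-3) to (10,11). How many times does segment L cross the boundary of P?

The segment meets the boundary at (7,5), (5,1).

2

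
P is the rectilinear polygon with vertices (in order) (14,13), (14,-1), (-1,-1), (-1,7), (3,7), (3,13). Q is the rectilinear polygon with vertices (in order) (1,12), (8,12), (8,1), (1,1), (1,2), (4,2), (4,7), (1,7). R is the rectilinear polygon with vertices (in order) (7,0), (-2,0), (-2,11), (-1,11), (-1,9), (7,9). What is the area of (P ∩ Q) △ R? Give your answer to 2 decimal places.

77.00

|P ∩ Q| = 52.
|(P ∩ Q) ∩ R| = 29.
|(P ∩ Q) △ R| = 52 + 83 − 58 = 77.00.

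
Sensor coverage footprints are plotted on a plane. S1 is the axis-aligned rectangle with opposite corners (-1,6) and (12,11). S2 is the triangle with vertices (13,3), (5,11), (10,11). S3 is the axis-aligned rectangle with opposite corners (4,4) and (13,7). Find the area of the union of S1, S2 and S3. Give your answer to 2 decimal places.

84.31

By inclusion–exclusion:
Individual areas: |S1| = 65, |S2| = 20, |S3| = 27.
|S1∩S2| = 17.1875.
|S1∩S3|: x∈[4,12], y∈[6,7] → 8·1 = 8.
|S2∩S3| = 4.6875.
|S1∩S2∩S3| = 2.1875.
|S1 ∪ S2 ∪ S3| = 112 − 29.875 + 2.1875 = 84.31.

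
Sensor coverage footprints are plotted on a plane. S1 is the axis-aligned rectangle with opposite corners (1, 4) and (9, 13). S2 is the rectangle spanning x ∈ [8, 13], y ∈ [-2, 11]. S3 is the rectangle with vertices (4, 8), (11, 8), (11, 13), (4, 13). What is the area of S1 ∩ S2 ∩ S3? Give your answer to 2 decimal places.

3.00

The intersection is the polygon with vertices (8,11), (9,11), (9,8), (8,8).
By the shoelace formula its area is 3.00.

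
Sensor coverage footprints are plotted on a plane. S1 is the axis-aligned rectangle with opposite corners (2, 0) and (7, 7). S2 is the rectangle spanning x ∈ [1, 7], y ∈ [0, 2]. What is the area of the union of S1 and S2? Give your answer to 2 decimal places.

By inclusion–exclusion:
Individual areas: |S1| = 35, |S2| = 12.
|S1∩S2|: x∈[2,7], y∈[0,2] → 5·2 = 10.
|S1 ∪ S2| = 47 − 10 = 37.00.

37.00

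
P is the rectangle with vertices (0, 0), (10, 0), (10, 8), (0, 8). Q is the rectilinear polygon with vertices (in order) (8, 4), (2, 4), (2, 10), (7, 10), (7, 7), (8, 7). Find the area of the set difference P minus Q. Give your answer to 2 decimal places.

57.00

|P| = 80, |P∩Q| = 23.
|P ∖ Q| = |P| − |P∩Q| = 80 − 23 = 57.00.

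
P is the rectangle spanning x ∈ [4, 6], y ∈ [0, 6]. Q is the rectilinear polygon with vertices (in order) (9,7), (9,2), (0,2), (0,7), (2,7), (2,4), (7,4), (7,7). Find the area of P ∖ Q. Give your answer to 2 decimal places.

8.00

|P| = 12, |P∩Q| = 4.
|P ∖ Q| = |P| − |P∩Q| = 12 − 4 = 8.00.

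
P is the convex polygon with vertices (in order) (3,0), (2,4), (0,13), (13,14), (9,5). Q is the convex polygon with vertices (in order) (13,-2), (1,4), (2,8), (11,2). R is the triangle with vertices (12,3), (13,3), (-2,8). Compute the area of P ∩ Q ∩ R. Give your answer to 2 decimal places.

0.66

The intersection is the polygon with vertices (1.692,6.769), (6,5.333), (6.615,4.923), (1.672,6.689).
By the shoelace formula its area is 0.66.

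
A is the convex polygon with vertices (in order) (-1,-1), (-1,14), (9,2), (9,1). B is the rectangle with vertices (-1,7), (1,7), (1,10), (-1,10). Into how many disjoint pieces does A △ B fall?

1

A △ B is a single connected region.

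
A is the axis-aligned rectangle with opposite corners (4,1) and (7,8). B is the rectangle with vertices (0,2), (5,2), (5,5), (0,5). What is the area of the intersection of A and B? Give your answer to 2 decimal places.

3.00

|A∩B|: x∈[4,5], y∈[2,5] → 1·3 = 3.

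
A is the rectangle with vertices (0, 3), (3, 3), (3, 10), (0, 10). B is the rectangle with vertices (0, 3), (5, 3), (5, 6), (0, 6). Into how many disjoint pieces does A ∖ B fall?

A ∖ B is a single connected region.

1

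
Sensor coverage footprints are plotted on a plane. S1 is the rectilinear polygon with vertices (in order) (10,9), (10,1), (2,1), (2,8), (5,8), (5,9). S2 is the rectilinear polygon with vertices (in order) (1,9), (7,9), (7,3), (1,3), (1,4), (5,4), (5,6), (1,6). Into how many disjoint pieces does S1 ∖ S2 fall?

2

S1 ∖ S2 splits into 2 disjoint pieces (area 34, area 6).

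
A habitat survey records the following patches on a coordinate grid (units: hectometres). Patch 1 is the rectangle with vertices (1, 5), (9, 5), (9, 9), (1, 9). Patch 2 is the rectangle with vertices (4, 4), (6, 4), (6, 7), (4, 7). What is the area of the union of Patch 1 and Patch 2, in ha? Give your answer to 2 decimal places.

34.00

By inclusion–exclusion:
Individual areas: |Patch 1| = 32, |Patch 2| = 6.
|Patch 1∩Patch 2|: x∈[4,6], y∈[5,7] → 2·2 = 4.
|Patch 1 ∪ Patch 2| = 38 − 4 = 34.00.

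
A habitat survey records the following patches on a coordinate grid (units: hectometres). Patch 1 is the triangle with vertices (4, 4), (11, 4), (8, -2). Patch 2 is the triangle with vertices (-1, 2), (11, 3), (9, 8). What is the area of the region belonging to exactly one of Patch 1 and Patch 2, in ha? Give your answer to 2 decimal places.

36.20

|Patch 1| = 21, |Patch 2| = 31, |Patch 1∩Patch 2| = 7.9002.
|Patch 1 △ Patch 2| = |Patch 1| + |Patch 2| − 2·|Patch 1∩Patch 2| = 21 + 31 − 15.8005 = 36.20.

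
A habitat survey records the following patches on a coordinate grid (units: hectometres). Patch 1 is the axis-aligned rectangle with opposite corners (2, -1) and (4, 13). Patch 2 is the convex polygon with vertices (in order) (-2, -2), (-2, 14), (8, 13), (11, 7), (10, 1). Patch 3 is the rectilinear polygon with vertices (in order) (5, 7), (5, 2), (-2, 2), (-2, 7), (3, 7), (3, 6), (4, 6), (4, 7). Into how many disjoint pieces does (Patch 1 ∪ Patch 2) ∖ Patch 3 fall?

(Patch 1 ∪ Patch 2) ∖ Patch 3 is a single connected region.

1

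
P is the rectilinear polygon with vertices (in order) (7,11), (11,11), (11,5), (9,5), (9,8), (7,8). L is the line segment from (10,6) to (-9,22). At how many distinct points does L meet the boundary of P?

The segment meets the boundary at (7,8.526), (7.625,8), (9,6.842).

3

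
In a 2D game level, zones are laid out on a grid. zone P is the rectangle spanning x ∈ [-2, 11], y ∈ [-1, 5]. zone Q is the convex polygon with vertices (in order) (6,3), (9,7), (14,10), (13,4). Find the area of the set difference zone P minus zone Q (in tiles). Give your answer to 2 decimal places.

71.29

|zone P| = 78, |zone P∩zone Q| = 6.7143.
|zone P ∖ zone Q| = |zone P| − |zone P∩zone Q| = 78 − 6.7143 = 71.29.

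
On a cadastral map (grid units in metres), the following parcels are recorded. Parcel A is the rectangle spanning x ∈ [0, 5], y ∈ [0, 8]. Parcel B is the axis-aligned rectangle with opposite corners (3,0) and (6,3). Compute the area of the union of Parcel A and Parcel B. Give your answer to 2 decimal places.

43.00

By inclusion–exclusion:
Individual areas: |Parcel A| = 40, |Parcel B| = 9.
|Parcel A∩Parcel B|: x∈[3,5], y∈[0,3] → 2·3 = 6.
|Parcel A ∪ Parcel B| = 49 − 6 = 43.00.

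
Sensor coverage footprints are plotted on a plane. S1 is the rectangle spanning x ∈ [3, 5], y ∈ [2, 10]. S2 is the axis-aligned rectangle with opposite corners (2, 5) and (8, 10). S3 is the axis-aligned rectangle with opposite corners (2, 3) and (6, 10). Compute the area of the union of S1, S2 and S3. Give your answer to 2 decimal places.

By inclusion–exclusion:
Individual areas: |S1| = 16, |S2| = 30, |S3| = 28.
|S1∩S2|: x∈[3,5], y∈[5,10] → 2·5 = 10.
|S1∩S3|: x∈[3,5], y∈[3,10] → 2·7 = 14.
|S2∩S3|: x∈[2,6], y∈[5,10] → 4·5 = 20.
|S1∩S2∩S3| = 10.
|S1 ∪ S2 ∪ S3| = 74 − 44 + 10 = 40.00.

40.00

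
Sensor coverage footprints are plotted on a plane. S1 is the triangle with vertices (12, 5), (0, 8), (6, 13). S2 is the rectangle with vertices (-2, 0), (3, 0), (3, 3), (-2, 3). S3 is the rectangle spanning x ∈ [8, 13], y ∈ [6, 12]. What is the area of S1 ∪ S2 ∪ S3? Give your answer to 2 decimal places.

By inclusion–exclusion:
Individual areas: |S1| = 39, |S2| = 15, |S3| = 30.
|S1∩S2| = 0.
|S1∩S3| = 7.0417.
|S2∩S3| = 0 (no overlap).
|S1∩S2∩S3| = 0.
|S1 ∪ S2 ∪ S3| = 84 − 7.0417 + 0 = 76.96.

76.96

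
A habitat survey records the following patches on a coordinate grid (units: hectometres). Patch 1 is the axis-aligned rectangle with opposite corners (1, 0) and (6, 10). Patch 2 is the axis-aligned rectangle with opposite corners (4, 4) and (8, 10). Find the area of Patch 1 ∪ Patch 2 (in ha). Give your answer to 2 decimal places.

62.00

By inclusion–exclusion:
Individual areas: |Patch 1| = 50, |Patch 2| = 24.
|Patch 1∩Patch 2|: x∈[4,6], y∈[4,10] → 2·6 = 12.
|Patch 1 ∪ Patch 2| = 74 − 12 = 62.00.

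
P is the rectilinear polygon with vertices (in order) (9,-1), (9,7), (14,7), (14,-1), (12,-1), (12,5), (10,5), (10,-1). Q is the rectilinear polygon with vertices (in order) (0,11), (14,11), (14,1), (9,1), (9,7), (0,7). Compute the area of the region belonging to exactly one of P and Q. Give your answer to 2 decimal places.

|P| = 28, |Q| = 86, |P∩Q| = 22.
|P △ Q| = |P| + |Q| − 2·|P∩Q| = 28 + 86 − 44 = 70.00.

70.00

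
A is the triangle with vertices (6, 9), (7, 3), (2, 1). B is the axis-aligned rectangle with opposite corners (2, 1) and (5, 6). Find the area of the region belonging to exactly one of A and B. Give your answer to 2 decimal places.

|A| = 16, |B| = 15, |A∩B| = 6.95.
|A △ B| = |A| + |B| − 2·|A∩B| = 16 + 15 − 13.9 = 17.10.

17.10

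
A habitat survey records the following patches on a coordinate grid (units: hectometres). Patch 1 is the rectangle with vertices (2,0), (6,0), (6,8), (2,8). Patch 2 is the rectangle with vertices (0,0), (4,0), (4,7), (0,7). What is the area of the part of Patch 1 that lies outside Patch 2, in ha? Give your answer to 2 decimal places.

18.00

|Patch 1∩Patch 2|: x∈[2,4], y∈[0,7] → 2·7 = 14.
|Patch 1| = 32.
|Patch 1 ∖ Patch 2| = |Patch 1| − |Patch 1∩Patch 2| = 32 − 14 = 18.00.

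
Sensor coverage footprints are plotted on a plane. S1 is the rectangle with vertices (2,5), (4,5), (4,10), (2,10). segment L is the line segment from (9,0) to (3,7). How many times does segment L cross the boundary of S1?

1

The segment meets the boundary at (4,5.833).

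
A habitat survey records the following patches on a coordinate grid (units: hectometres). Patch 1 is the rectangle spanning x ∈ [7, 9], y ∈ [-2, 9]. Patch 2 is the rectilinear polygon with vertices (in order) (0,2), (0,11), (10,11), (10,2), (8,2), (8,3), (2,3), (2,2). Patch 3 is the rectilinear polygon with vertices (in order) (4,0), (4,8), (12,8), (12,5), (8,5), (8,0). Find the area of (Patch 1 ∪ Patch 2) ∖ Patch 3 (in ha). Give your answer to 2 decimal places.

|Patch 1 ∪ Patch 2| = 93.
|(Patch 1 ∪ Patch 2) ∩ Patch 3| = 29.
|(Patch 1 ∪ Patch 2) ∖ Patch 3| = 93 − 29 = 64.00.

64.00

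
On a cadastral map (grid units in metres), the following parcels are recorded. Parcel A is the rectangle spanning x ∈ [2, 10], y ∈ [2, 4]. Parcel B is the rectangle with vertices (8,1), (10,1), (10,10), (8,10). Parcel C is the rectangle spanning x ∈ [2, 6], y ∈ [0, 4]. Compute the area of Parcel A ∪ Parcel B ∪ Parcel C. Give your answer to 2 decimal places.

By inclusion–exclusion:
Individual areas: |Parcel A| = 16, |Parcel B| = 18, |Parcel C| = 16.
|Parcel A∩Parcel B|: x∈[8,10], y∈[2,4] → 2·2 = 4.
|Parcel A∩Parcel C|: x∈[2,6], y∈[2,4] → 4·2 = 8.
|Parcel B∩Parcel C| = 0 (no overlap).
|Parcel A∩Parcel B∩Parcel C| = 0.
|Parcel A ∪ Parcel B ∪ Parcel C| = 50 − 12 + 0 = 38.00.

38.00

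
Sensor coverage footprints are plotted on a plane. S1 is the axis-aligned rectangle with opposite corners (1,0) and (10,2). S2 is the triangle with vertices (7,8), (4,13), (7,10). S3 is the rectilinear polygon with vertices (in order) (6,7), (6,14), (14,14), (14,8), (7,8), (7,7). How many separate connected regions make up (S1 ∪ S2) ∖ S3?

2

(S1 ∪ S2) ∖ S3 splits into 2 disjoint pieces (area 18, area 1.3333).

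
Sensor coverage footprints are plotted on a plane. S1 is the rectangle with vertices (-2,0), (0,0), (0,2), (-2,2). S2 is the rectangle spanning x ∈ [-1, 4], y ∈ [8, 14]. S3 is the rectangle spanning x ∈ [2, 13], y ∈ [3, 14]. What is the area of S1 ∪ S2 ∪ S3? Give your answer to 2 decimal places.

By inclusion–exclusion:
Individual areas: |S1| = 4, |S2| = 30, |S3| = 121.
|S1∩S2| = 0 (no overlap).
|S1∩S3| = 0 (no overlap).
|S2∩S3|: x∈[2,4], y∈[8,14] → 2·6 = 12.
|S1∩S2∩S3| = 0.
|S1 ∪ S2 ∪ S3| = 155 − 12 + 0 = 143.00.

143.00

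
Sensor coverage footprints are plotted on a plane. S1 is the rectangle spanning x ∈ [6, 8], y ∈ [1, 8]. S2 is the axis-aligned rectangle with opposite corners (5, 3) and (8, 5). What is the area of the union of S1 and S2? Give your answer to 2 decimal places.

16.00

By inclusion–exclusion:
Individual areas: |S1| = 14, |S2| = 6.
|S1∩S2|: x∈[6,8], y∈[3,5] → 2·2 = 4.
|S1 ∪ S2| = 20 − 4 = 16.00.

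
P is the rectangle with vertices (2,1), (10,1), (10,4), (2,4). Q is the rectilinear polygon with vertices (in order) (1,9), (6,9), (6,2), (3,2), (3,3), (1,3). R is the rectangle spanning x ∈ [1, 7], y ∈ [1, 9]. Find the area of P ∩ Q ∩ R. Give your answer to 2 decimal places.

7.00

The intersection is the polygon with vertices (6,4), (6,2), (3,2), (3,3), (2,3), (2,4).
By the shoelace formula its area is 7.00.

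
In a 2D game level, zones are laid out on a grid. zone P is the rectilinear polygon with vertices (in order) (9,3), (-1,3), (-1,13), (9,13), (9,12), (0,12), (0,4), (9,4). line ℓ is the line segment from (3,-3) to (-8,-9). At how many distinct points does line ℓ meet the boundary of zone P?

0

The segment lies entirely outside zone P and never meets its boundary.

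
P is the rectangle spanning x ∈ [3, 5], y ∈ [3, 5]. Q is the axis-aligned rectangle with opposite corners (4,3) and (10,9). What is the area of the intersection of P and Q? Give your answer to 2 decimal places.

|P∩Q|: x∈[4,5], y∈[3,5] → 1·2 = 2.

2.00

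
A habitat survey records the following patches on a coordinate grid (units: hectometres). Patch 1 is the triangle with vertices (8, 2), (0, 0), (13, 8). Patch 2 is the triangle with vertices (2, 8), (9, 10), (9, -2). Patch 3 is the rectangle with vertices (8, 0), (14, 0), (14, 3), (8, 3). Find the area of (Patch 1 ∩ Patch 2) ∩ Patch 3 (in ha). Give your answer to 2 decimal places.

The region (Patch 1 ∩ Patch 2) ∩ Patch 3 is the polygon with vertices (8,2), (8,3), (8.833,3).
By the shoelace formula its area is 0.42.

0.42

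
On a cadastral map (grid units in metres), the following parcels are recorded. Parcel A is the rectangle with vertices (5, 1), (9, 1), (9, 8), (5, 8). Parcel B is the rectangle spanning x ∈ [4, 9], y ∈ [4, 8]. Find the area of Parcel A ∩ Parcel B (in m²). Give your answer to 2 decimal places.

|Parcel A∩Parcel B|: x∈[5,9], y∈[4,8] → 4·4 = 16.

16.00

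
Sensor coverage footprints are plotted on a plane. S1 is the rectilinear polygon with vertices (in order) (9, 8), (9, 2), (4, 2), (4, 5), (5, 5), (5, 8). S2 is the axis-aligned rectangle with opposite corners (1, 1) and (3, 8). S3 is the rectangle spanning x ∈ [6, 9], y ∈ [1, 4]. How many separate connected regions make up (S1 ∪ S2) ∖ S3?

2

(S1 ∪ S2) ∖ S3 splits into 2 disjoint pieces (area 21, area 14).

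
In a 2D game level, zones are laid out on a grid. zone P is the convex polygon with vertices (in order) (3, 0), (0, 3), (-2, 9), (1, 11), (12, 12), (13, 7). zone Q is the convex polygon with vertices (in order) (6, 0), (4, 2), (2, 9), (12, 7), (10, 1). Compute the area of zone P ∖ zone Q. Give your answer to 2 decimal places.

|zone P| = 114.5, |zone P∩zone Q| = 40.3964.
|zone P ∖ zone Q| = |zone P| − |zone P∩zone Q| = 114.5 − 40.3964 = 74.10.

74.10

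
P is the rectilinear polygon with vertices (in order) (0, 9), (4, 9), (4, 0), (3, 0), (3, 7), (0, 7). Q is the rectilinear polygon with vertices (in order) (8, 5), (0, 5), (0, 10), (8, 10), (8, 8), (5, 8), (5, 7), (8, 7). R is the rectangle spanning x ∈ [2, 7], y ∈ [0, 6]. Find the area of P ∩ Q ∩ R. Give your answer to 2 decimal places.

The intersection is the polygon with vertices (4,5), (3,5), (3,6), (4,6).
By the shoelace formula its area is 1.00.

1.00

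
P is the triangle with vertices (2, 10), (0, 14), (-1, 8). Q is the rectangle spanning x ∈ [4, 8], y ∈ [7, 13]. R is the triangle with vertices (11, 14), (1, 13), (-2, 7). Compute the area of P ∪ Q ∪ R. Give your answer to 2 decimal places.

47.98

By inclusion–exclusion:
Individual areas: |P| = 8, |Q| = 24, |R| = 28.5.
|P∩Q| = 0.
|P∩R| = 5.75.
|Q∩R| = 6.7692.
|P∩Q∩R| = 0.
|P ∪ Q ∪ R| = 60.5 − 12.5192 + 0 = 47.98.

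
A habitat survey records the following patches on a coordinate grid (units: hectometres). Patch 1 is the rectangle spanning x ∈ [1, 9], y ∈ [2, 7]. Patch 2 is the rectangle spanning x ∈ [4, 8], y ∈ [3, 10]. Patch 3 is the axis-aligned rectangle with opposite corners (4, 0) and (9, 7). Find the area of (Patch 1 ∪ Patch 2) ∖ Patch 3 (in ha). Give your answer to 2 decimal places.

|Patch 1 ∪ Patch 2| = 52.
|(Patch 1 ∪ Patch 2) ∩ Patch 3| = 25.
|(Patch 1 ∪ Patch 2) ∖ Patch 3| = 52 − 25 = 27.00.

27.00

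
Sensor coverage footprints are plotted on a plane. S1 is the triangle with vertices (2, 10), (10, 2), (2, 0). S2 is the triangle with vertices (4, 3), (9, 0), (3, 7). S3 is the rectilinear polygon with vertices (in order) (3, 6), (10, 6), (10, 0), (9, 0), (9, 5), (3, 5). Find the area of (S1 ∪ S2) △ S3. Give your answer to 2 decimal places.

|S1 ∪ S2| = 40.7206.
|(S1 ∪ S2) ∩ S3| = 4.125.
|(S1 ∪ S2) △ S3| = 40.7206 + 12 − 8.25 = 44.47.

44.47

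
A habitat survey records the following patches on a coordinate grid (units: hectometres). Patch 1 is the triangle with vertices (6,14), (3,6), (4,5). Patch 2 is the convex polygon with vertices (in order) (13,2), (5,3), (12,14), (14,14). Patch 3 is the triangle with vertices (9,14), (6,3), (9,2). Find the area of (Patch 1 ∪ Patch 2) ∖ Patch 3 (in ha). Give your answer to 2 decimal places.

|Patch 1 ∪ Patch 2| = 65.
|(Patch 1 ∪ Patch 2) ∩ Patch 3| = 12.0964.
|(Patch 1 ∪ Patch 2) ∖ Patch 3| = 65 − 12.0964 = 52.90.

52.90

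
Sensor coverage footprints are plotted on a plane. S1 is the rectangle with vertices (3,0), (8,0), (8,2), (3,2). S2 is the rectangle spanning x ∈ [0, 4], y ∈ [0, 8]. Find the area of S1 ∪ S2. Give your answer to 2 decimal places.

By inclusion–exclusion:
Individual areas: |S1| = 10, |S2| = 32.
|S1∩S2|: x∈[3,4], y∈[0,2] → 1·2 = 2.
|S1 ∪ S2| = 42 − 2 = 40.00.

40.00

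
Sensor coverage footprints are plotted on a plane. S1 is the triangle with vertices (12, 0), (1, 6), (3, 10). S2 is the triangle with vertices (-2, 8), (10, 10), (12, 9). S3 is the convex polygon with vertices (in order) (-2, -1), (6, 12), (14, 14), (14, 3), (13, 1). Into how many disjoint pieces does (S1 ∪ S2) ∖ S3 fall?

(S1 ∪ S2) ∖ S3 splits into 2 disjoint pieces (area 6.3549, area 0.2515).

2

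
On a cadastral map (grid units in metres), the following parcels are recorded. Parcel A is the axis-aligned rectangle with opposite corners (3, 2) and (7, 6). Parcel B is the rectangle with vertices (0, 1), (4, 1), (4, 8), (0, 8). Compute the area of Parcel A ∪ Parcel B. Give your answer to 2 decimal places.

By inclusion–exclusion:
Individual areas: |Parcel A| = 16, |Parcel B| = 28.
|Parcel A∩Parcel B|: x∈[3,4], y∈[2,6] → 1·4 = 4.
|Parcel A ∪ Parcel B| = 44 − 4 = 40.00.

40.00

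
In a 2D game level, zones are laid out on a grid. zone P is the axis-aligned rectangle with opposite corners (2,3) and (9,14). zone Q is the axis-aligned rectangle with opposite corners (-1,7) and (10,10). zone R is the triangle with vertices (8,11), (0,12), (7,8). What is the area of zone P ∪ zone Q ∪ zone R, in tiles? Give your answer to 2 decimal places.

By inclusion–exclusion:
Individual areas: |zone P| = 77, |zone Q| = 33, |zone R| = 12.5.
|zone P∩zone Q|: x∈[2,9], y∈[7,10] → 7·3 = 21.
|zone P∩zone R| = 11.6071.
|zone Q∩zone R| = 4.1667.
|zone P∩zone Q∩zone R| = 4.1667.
|zone P ∪ zone Q ∪ zone R| = 122.5 − 36.7738 + 4.1667 = 89.89.

89.89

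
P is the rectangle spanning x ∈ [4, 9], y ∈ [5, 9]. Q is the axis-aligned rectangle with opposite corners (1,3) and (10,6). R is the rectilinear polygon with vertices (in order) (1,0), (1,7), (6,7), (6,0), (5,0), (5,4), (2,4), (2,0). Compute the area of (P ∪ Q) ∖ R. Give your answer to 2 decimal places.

28.00

|P ∪ Q| = 42.
|(P ∪ Q) ∩ R| = 14.
|(P ∪ Q) ∖ R| = 42 − 14 = 28.00.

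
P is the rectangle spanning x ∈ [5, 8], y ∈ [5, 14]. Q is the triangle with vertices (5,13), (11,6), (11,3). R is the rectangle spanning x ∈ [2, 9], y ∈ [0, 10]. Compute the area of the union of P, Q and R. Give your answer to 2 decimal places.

By inclusion–exclusion:
Individual areas: |P| = 27, |Q| = 9, |R| = 70.
|P∩Q| = 2.25.
|P∩R|: x∈[5,8], y∈[5,10] → 3·5 = 15.
|Q∩R| = 2.8429.
|P∩Q∩R| = 1.0929.
|P ∪ Q ∪ R| = 106 − 20.0929 + 1.0929 = 87.00.

87.00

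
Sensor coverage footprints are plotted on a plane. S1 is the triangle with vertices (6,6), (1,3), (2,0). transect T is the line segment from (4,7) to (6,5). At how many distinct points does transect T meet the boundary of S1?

2

The segment meets the boundary at (5.6,5.4), (5.375,5.625).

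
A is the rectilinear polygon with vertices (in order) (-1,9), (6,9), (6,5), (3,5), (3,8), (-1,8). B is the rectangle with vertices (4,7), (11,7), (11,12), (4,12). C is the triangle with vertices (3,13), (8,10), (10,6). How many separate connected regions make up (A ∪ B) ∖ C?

(A ∪ B) ∖ C splits into 2 disjoint pieces (area 24.5, area 16.0833).

2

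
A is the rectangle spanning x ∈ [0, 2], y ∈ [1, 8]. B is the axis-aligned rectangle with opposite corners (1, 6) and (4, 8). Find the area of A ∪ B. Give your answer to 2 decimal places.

By inclusion–exclusion:
Individual areas: |A| = 14, |B| = 6.
|A∩B|: x∈[1,2], y∈[6,8] → 1·2 = 2.
|A ∪ B| = 20 − 2 = 18.00.

18.00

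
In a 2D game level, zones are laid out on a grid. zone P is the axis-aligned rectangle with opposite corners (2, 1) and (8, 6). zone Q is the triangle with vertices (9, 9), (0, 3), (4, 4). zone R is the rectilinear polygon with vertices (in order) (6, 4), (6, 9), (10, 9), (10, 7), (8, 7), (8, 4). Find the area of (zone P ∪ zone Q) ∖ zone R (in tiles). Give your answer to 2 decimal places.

|zone P ∪ zone Q| = 33.0833.
|(zone P ∪ zone Q) ∩ zone R| = 5.5.
|(zone P ∪ zone Q) ∖ zone R| = 33.0833 − 5.5 = 27.58.

27.58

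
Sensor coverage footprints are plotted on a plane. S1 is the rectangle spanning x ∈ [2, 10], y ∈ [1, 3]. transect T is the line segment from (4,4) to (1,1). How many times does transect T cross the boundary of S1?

The segment meets the boundary at (2,2), (3,3).

2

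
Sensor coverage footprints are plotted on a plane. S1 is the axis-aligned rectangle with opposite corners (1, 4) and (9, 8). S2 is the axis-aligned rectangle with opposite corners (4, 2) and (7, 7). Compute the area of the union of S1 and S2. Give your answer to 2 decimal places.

By inclusion–exclusion:
Individual areas: |S1| = 32, |S2| = 15.
|S1∩S2|: x∈[4,7], y∈[4,7] → 3·3 = 9.
|S1 ∪ S2| = 47 − 9 = 38.00.

38.00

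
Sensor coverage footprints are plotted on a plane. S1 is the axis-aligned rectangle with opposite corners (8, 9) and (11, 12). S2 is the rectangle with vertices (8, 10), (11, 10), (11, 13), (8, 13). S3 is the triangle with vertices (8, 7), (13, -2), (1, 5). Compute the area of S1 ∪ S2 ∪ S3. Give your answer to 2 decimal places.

48.50

By inclusion–exclusion:
Individual areas: |S1| = 9, |S2| = 9, |S3| = 36.5.
|S1∩S2|: x∈[8,11], y∈[10,12] → 3·2 = 6.
|S1∩S3| = 0.
|S2∩S3| = 0.
|S1∩S2∩S3| = 0.
|S1 ∪ S2 ∪ S3| = 54.5 − 6 + 0 = 48.50.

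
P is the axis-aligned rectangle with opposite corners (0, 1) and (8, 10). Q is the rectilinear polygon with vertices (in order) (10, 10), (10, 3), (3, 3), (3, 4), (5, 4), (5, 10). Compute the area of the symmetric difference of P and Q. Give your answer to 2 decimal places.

|P| = 72, |Q| = 37, |P∩Q| = 23.
|P △ Q| = |P| + |Q| − 2·|P∩Q| = 72 + 37 − 46 = 63.00.

63.00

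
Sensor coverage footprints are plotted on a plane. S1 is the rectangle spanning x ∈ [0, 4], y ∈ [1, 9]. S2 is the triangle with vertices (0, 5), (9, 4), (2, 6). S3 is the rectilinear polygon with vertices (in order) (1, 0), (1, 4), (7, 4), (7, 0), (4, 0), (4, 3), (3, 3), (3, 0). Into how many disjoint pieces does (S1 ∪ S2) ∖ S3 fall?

(S1 ∪ S2) ∖ S3 splits into 2 disjoint pieces (area 2, area 25.1825).

2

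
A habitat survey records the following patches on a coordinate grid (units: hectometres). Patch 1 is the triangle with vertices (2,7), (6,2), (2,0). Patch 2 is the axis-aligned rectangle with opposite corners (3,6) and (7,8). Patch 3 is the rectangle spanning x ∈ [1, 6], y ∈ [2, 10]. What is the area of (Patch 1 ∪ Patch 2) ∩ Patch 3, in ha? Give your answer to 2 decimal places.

|Patch 1 ∪ Patch 2| = 22.
|(Patch 1 ∪ Patch 2) ∩ Patch 3| = 16.00.

16.00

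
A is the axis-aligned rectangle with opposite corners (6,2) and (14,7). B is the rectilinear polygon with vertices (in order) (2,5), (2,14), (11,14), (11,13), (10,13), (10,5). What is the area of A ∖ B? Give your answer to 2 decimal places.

|A| = 40, |A∩B| = 8.
|A ∖ B| = |A| − |A∩B| = 40 − 8 = 32.00.

32.00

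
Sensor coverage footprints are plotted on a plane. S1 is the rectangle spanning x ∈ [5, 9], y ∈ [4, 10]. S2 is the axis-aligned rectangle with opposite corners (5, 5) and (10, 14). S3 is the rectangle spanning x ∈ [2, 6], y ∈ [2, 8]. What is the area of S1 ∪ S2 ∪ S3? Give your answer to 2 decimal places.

By inclusion–exclusion:
Individual areas: |S1| = 24, |S2| = 45, |S3| = 24.
|S1∩S2|: x∈[5,9], y∈[5,10] → 4·5 = 20.
|S1∩S3|: x∈[5,6], y∈[4,8] → 1·4 = 4.
|S2∩S3|: x∈[5,6], y∈[5,8] → 1·3 = 3.
|S1∩S2∩S3| = 3.
|S1 ∪ S2 ∪ S3| = 93 − 27 + 3 = 69.00.

69.00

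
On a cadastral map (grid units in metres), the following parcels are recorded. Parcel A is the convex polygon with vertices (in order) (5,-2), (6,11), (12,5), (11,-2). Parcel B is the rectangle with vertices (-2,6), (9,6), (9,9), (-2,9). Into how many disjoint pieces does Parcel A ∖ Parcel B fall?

Parcel A ∖ Parcel B splits into 2 disjoint pieces (area 51.5385, area 2.1538).

2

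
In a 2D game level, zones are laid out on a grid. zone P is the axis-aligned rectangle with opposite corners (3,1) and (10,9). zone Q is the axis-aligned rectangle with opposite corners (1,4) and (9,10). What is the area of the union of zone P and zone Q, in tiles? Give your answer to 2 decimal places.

By inclusion–exclusion:
Individual areas: |zone P| = 56, |zone Q| = 48.
|zone P∩zone Q|: x∈[3,9], y∈[4,9] → 6·5 = 30.
|zone P ∪ zone Q| = 104 − 30 = 74.00.

74.00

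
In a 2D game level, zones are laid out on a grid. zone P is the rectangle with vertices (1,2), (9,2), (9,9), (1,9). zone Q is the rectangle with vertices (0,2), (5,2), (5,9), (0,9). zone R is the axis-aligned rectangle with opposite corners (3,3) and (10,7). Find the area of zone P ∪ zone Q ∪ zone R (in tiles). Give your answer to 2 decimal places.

67.00

By inclusion–exclusion:
Individual areas: |zone P| = 56, |zone Q| = 35, |zone R| = 28.
|zone P∩zone Q|: x∈[1,5], y∈[2,9] → 4·7 = 28.
|zone P∩zone R|: x∈[3,9], y∈[3,7] → 6·4 = 24.
|zone Q∩zone R|: x∈[3,5], y∈[3,7] → 2·4 = 8.
|zone P∩zone Q∩zone R| = 8.
|zone P ∪ zone Q ∪ zone R| = 119 − 60 + 8 = 67.00.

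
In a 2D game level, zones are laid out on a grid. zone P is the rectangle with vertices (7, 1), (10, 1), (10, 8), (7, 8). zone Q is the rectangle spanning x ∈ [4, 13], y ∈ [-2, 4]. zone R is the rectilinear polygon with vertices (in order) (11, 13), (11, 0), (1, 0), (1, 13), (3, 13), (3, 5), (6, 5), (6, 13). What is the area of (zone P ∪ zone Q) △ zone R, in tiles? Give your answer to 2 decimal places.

92.00

|zone P ∪ zone Q| = 66.
|(zone P ∪ zone Q) ∩ zone R| = 40.
|(zone P ∪ zone Q) △ zone R| = 66 + 106 − 80 = 92.00.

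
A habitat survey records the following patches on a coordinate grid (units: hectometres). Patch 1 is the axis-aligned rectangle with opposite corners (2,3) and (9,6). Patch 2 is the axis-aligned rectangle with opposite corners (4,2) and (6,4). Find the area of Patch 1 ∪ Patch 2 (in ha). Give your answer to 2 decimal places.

23.00

By inclusion–exclusion:
Individual areas: |Patch 1| = 21, |Patch 2| = 4.
|Patch 1∩Patch 2|: x∈[4,6], y∈[3,4] → 2·1 = 2.
|Patch 1 ∪ Patch 2| = 25 − 2 = 23.00.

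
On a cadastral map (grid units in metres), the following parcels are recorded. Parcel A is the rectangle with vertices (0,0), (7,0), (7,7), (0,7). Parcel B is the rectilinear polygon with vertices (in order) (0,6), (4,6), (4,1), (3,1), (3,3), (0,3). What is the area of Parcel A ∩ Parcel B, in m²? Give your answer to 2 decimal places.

The intersection is the polygon with vertices (0,6), (4,6), (4,1), (3,1), (3,3), (0,3).
By the shoelace formula its area is 14.00.

14.00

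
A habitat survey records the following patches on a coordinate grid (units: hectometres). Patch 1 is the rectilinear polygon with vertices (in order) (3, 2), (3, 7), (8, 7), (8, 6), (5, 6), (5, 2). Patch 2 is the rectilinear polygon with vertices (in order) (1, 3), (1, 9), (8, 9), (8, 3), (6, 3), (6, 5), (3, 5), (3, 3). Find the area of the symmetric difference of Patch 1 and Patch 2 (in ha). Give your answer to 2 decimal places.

35.00

|Patch 1| = 13, |Patch 2| = 36, |Patch 1∩Patch 2| = 7.
|Patch 1 △ Patch 2| = |Patch 1| + |Patch 2| − 2·|Patch 1∩Patch 2| = 13 + 36 − 14 = 35.00.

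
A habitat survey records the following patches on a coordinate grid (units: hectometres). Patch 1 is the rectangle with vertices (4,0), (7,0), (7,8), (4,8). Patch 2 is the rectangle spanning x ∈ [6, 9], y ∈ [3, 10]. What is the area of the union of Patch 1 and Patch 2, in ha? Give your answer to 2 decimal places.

By inclusion–exclusion:
Individual areas: |Patch 1| = 24, |Patch 2| = 21.
|Patch 1∩Patch 2|: x∈[6,7], y∈[3,8] → 1·5 = 5.
|Patch 1 ∪ Patch 2| = 45 − 5 = 40.00.

40.00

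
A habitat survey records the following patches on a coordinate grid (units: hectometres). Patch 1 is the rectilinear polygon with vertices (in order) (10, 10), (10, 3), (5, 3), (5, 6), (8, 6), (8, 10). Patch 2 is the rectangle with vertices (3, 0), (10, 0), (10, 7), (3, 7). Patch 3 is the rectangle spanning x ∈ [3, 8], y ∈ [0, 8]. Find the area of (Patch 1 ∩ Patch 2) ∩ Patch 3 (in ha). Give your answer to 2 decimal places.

9.00

|Patch 1 ∩ Patch 2| = 17.
|(Patch 1 ∩ Patch 2) ∩ Patch 3| = 9.00.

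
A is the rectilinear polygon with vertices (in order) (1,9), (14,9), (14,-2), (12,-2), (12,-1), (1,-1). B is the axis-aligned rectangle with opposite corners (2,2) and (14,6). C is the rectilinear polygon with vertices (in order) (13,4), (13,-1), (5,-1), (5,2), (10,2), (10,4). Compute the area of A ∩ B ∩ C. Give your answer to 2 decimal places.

6.00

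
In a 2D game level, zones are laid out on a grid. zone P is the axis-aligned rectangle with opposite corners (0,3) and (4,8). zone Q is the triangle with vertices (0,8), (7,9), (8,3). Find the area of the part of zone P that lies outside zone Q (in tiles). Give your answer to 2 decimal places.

|zone P| = 20, |zone P∩zone Q| = 5.
|zone P ∖ zone Q| = |zone P| − |zone P∩zone Q| = 20 − 5 = 15.00.

15.00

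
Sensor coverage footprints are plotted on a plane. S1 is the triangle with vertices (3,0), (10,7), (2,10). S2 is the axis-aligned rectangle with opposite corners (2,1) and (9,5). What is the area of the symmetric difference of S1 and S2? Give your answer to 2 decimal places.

|S1| = 38.5, |S2| = 28, |S1∩S2| = 13.2.
|S1 △ S2| = |S1| + |S2| − 2·|S1∩S2| = 38.5 + 28 − 26.4 = 40.10.

40.10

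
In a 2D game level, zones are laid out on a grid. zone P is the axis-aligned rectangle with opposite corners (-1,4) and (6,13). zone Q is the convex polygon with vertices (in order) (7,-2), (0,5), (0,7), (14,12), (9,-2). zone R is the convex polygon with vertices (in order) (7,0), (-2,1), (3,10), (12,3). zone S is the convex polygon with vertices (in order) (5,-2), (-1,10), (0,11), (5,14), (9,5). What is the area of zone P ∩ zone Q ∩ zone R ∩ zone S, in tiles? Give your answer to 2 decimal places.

The intersection is the polygon with vertices (1.663,7.594), (4.699,8.678), (6,7.667), (6,4), (2,4), (0.895,6.21).
By the shoelace formula its area is 18.99.

18.99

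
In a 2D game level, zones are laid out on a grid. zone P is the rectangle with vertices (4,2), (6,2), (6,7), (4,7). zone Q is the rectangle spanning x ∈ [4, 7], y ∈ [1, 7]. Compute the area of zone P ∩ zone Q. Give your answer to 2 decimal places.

10.00

|zone P∩zone Q|: x∈[4,6], y∈[2,7] → 2·5 = 10.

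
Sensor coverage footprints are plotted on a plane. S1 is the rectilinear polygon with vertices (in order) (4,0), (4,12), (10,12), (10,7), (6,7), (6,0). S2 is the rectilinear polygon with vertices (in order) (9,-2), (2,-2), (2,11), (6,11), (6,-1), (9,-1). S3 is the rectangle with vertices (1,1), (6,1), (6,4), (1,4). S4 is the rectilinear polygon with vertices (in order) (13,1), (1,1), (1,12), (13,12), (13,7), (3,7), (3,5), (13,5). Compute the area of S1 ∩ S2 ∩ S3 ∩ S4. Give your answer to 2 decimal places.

The intersection is the polygon with vertices (4,1), (4,4), (6,4), (6,1).
By the shoelace formula its area is 6.00.

6.00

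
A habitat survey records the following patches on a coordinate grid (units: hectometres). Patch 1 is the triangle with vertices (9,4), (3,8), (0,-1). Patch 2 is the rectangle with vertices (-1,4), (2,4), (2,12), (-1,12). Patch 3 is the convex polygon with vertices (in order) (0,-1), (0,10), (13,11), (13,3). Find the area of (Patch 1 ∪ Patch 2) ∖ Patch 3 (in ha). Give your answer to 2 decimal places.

|Patch 1 ∪ Patch 2| = 56.8333.
|(Patch 1 ∪ Patch 2) ∩ Patch 3| = 44.9872.
|(Patch 1 ∪ Patch 2) ∖ Patch 3| = 56.8333 − 44.9872 = 11.85.

11.85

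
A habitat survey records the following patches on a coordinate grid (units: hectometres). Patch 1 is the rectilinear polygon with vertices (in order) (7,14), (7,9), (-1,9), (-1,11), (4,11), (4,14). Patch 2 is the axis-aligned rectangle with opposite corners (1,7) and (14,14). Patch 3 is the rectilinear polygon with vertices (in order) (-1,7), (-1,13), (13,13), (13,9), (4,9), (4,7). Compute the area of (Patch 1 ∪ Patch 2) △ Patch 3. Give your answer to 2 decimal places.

|Patch 1 ∪ Patch 2| = 95.
|(Patch 1 ∪ Patch 2) ∩ Patch 3| = 58.
|(Patch 1 ∪ Patch 2) △ Patch 3| = 95 + 66 − 116 = 45.00.

45.00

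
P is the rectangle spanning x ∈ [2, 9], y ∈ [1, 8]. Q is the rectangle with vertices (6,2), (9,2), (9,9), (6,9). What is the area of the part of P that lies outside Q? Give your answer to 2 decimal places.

31.00

|P∩Q|: x∈[6,9], y∈[2,8] → 3·6 = 18.
|P| = 49.
|P ∖ Q| = |P| − |P∩Q| = 49 − 18 = 31.00.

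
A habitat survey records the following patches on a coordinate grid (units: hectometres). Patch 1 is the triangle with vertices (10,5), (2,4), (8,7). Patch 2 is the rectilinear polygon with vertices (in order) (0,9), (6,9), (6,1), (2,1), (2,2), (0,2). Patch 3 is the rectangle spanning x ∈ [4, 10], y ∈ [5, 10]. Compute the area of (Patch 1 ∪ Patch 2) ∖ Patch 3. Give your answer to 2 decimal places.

|Patch 1 ∪ Patch 2| = 52.
|(Patch 1 ∪ Patch 2) ∩ Patch 3| = 13.
|(Patch 1 ∪ Patch 2) ∖ Patch 3| = 52 − 13 = 39.00.

39.00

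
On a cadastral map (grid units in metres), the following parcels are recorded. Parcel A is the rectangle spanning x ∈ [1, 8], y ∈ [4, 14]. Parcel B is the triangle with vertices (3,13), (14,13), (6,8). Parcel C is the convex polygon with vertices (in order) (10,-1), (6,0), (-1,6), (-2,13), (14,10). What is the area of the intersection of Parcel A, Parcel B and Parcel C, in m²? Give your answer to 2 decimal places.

The intersection is the polygon with vertices (6,8), (3.634,11.944), (8,11.125), (8,9.25).
By the shoelace formula its area is 9.52.

9.52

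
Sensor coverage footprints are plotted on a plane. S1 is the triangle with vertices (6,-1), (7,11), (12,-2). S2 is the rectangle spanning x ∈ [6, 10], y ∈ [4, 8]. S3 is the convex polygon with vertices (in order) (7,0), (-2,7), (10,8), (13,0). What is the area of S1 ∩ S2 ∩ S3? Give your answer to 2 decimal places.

The intersection is the polygon with vertices (9.692,4), (6.417,4), (6.727,7.727), (8.211,7.851).
By the shoelace formula its area is 9.05.

9.05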